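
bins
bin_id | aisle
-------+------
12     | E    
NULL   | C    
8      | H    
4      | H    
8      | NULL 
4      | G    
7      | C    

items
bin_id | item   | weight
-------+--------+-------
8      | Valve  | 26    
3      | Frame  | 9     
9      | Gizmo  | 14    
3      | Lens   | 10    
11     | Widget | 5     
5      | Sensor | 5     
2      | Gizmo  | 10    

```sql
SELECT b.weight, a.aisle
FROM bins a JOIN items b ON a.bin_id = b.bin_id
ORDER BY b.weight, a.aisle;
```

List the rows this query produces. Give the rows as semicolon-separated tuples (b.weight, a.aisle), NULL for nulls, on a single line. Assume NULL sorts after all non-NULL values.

(26, H); (26, NULL)

INNER JOIN keeps only pairs where the ON condition holds.
Matching on a.bin_id = b.bin_id. A NULL in a compared column never satisfies the condition.
Matched pairs: 2.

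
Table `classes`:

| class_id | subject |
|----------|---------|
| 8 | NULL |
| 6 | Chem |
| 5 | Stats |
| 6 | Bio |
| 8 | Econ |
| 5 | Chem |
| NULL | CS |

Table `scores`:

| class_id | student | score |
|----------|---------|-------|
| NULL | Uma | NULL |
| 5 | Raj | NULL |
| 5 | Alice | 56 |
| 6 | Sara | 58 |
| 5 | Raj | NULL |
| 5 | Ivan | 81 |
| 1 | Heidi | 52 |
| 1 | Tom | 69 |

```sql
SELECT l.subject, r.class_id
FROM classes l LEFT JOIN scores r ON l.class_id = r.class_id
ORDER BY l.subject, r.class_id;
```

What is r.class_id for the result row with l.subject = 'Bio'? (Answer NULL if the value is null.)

LEFT JOIN keeps every row from `classes`; unmatched rows get NULL for `scores`'s columns.
Matching on l.class_id = r.class_id. A NULL in a compared column never satisfies the condition.
Matched pairs: 10; unmatched l rows kept: 3.

6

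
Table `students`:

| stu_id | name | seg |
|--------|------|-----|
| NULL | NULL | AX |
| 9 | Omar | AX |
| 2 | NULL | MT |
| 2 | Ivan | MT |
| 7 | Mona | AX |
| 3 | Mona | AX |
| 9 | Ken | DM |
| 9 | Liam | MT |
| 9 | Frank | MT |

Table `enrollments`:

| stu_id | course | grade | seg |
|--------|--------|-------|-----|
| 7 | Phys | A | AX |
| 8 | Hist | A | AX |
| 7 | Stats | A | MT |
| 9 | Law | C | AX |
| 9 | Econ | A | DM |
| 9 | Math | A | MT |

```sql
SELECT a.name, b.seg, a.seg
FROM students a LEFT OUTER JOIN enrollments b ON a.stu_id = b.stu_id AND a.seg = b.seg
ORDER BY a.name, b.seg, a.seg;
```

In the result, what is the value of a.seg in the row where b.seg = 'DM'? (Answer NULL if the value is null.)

DM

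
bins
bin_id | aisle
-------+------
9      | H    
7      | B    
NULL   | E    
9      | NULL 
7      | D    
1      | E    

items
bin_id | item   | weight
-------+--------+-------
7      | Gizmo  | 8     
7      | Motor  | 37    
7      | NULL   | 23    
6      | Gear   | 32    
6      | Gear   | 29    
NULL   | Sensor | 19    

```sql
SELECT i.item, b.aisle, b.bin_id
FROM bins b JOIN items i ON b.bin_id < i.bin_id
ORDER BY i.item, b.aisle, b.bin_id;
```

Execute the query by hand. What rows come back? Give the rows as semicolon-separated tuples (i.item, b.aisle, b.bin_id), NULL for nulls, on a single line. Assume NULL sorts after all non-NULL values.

(Gear, E, 1); (Gear, E, 1); (Gizmo, E, 1); (Motor, E, 1); (NULL, E, 1)

INNER JOIN keeps only pairs where the ON condition holds.
Matching on b.bin_id < i.bin_id. A NULL in a compared column never satisfies the condition.
- b row (bin_id=9): no match → dropped.
- b row (bin_id=7): no match → dropped.
- b row (bin_id=NULL): no match → dropped.
- b row (bin_id=9): no match → dropped.
- b row (bin_id=7): no match → dropped.
- b row (bin_id=1): matches 5 i row(s) → 5 output row(s).
After projecting and ordering:
i.item | b.aisle | b.bin_id
Gear | E | 1
Gear | E | 1
Gizmo | E | 1
Motor | E | 1
NULL | E | 1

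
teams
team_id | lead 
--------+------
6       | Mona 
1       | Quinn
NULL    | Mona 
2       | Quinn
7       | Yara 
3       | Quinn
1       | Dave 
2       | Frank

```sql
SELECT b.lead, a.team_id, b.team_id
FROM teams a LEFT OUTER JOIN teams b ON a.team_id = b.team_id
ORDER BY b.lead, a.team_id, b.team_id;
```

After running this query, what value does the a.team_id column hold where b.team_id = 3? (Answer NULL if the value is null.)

LEFT JOIN keeps every row from `teams a`; unmatched rows get NULL for `teams b`'s columns.
Matching on a.team_id = b.team_id. A NULL in a compared column never satisfies the condition.
Matched pairs: 11; unmatched a rows kept: 1.

3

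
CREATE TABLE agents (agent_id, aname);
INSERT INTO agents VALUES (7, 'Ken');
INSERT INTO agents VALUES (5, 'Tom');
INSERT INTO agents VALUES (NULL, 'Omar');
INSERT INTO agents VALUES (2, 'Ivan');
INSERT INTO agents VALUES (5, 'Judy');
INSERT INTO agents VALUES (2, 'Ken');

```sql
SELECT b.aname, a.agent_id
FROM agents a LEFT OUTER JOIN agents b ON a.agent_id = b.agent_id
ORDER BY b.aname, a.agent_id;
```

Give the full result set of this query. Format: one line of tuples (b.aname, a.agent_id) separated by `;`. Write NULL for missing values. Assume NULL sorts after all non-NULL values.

LEFT JOIN keeps every row from `agents a`; unmatched rows get NULL for `agents b`'s columns.
Matching on a.agent_id = b.agent_id. A NULL in a compared column never satisfies the condition.
- a (agent_id=7) pairs with 1 row(s) of b.
- a (agent_id=5) pairs with 2 row(s) of b.
- a (agent_id=NULL) has no partner → padded with NULL.
- a (agent_id=2) pairs with 2 row(s) of b.
- a (agent_id=5) pairs with 2 row(s) of b.
- a (agent_id=2) pairs with 2 row(s) of b.
After projecting and ordering:
b.aname | a.agent_id
Ivan | 2
Ivan | 2
Judy | 5
Judy | 5
Ken | 2
Ken | 2
Ken | 7
Tom | 5
Tom | 5
NULL | NULL

(Ivan, 2); (Ivan, 2); (Judy, 5); (Judy, 5); (Ken, 2); (Ken, 2); (Ken, 7); (Tom, 5); (Tom, 5); (NULL, NULL)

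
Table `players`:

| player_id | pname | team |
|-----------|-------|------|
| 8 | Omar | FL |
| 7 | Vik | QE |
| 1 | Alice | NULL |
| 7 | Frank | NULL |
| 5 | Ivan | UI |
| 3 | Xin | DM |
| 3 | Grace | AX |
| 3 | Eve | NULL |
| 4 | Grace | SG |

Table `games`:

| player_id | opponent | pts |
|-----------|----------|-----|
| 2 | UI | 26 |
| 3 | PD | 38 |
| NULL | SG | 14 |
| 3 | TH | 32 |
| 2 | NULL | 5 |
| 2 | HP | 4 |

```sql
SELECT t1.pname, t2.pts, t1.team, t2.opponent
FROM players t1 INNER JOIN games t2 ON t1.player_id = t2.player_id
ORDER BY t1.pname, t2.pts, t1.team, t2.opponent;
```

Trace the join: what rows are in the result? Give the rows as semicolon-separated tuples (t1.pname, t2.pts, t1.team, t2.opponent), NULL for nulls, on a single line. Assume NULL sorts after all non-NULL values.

INNER JOIN keeps only pairs where the ON condition holds.
Matching on t1.player_id = t2.player_id. A NULL in a compared column never satisfies the condition.
- player_id=8: no matching t2 row, dropped.
- player_id=7: no matching t2 row, dropped.
- player_id=1: no matching t2 row, dropped.
- player_id=7: no matching t2 row, dropped.
- player_id=5: no matching t2 row, dropped.
- player_id=3: 2 matching t2 row(s), so 2 row(s) emitted.
- player_id=3: 2 matching t2 row(s), so 2 row(s) emitted.
- player_id=3: 2 matching t2 row(s), so 2 row(s) emitted.
- player_id=4: no matching t2 row, dropped.
After projecting and ordering:
t1.pname | t2.pts | t1.team | t2.opponent
Eve | 32 | NULL | TH
Eve | 38 | NULL | PD
Grace | 32 | AX | TH
Grace | 38 | AX | PD
Xin | 32 | DM | TH
Xin | 38 | DM | PD

(Eve, 32, NULL, TH); (Eve, 38, NULL, PD); (Grace, 32, AX, TH); (Grace, 38, AX, PD); (Xin, 32, DM, TH); (Xin, 38, DM, PD)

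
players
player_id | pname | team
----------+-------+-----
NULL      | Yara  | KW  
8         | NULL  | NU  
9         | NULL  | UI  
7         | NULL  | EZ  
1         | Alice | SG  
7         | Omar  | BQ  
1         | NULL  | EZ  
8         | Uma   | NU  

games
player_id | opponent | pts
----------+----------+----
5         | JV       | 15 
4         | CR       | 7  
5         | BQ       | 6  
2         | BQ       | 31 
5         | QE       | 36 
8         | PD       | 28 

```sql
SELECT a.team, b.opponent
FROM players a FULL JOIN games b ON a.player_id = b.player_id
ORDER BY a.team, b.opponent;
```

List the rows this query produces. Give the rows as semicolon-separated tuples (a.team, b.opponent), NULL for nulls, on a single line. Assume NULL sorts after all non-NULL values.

FULL OUTER JOIN keeps every row from both sides; unmatched rows get NULL for the other side's columns.
Matching on a.player_id = b.player_id. A NULL in a compared column never satisfies the condition.
- player_id=NULL: no b row matches, row kept with b columns NULL.
- player_id=8: 1 matching b row(s), so 1 row(s) emitted.
- player_id=9: no b row matches, row kept with b columns NULL.
- player_id=7: no b row matches, row kept with b columns NULL.
- player_id=1: no b row matches, row kept with b columns NULL.
- player_id=7: no b row matches, row kept with b columns NULL.
- player_id=1: no b row matches, row kept with b columns NULL.
- player_id=8: 1 matching b row(s), so 1 row(s) emitted.
- 5 b row(s) had no a match → kept, a columns NULL.

(BQ, NULL); (EZ, NULL); (EZ, NULL); (KW, NULL); (NU, PD); (NU, PD); (SG, NULL); (UI, NULL); (NULL, BQ); (NULL, BQ); (NULL, CR); (NULL, JV); (NULL, QE)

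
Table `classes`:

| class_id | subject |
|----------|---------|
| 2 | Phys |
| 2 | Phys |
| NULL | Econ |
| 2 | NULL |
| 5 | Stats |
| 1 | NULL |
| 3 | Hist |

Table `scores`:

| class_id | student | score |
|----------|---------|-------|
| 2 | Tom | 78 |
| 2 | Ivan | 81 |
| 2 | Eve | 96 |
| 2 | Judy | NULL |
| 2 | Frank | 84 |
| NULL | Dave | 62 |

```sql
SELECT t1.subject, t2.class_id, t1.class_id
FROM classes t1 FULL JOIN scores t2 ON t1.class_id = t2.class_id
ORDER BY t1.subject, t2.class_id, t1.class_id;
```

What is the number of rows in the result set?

FULL OUTER JOIN keeps every row from both sides; unmatched rows get NULL for the other side's columns.
Matching on t1.class_id = t2.class_id. A NULL in a compared column never satisfies the condition.
Matched pairs: 15; unmatched t1 rows kept: 4; unmatched t2 rows kept: 1.
Total: 15 matched + 5 padded = 20 rows.

20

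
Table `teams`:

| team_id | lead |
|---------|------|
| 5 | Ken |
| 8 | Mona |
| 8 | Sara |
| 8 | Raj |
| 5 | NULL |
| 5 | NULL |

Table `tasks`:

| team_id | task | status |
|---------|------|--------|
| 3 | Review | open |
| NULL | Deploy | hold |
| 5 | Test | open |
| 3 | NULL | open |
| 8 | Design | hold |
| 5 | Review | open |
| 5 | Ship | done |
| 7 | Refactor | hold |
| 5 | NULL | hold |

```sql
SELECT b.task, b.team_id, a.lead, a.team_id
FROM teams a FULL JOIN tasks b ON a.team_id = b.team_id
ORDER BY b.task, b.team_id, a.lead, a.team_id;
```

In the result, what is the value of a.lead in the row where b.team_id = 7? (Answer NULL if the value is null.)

NULL

FULL OUTER JOIN keeps every row from both sides; unmatched rows get NULL for the other side's columns.
Matching on a.team_id = b.team_id. A NULL in a compared column never satisfies the condition.
- team_id=5: 4 matching b row(s), so 4 row(s) emitted.
- team_id=8: 1 matching b row(s), so 1 row(s) emitted.
- team_id=8: 1 matching b row(s), so 1 row(s) emitted.
- team_id=8: 1 matching b row(s), so 1 row(s) emitted.
- team_id=5: 4 matching b row(s), so 4 row(s) emitted.
- team_id=5: 4 matching b row(s), so 4 row(s) emitted.
- plus 4 unmatched b row(s), each kept with NULL a columns.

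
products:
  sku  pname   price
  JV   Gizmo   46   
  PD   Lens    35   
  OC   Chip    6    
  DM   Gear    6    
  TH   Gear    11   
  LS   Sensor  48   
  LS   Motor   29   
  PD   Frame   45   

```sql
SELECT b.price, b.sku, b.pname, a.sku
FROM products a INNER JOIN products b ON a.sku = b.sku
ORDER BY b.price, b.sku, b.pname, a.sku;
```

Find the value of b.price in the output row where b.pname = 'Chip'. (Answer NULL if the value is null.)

6

INNER JOIN keeps only pairs where the ON condition holds.
Matching on a.sku = b.sku.
- sku=JV: 1 matching b row(s), so 1 row(s) emitted.
- sku=PD: 2 matching b row(s), so 2 row(s) emitted.
- sku=OC: 1 matching b row(s), so 1 row(s) emitted.
- sku=DM: 1 matching b row(s), so 1 row(s) emitted.
- sku=TH: 1 matching b row(s), so 1 row(s) emitted.
- sku=LS: 2 matching b row(s), so 2 row(s) emitted.
- sku=LS: 2 matching b row(s), so 2 row(s) emitted.
- sku=PD: 2 matching b row(s), so 2 row(s) emitted.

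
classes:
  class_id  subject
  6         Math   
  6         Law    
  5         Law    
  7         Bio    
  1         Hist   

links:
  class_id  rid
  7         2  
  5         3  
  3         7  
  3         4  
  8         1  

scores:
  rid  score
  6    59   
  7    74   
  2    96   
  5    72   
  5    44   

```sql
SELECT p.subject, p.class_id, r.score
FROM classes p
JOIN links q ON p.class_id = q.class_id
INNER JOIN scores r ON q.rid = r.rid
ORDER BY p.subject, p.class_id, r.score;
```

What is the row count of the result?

1

Evaluate left to right. First `classes p INNER JOIN links q` on class_id: 2 row(s).
Then INNER JOIN `scores r` on rid: keep only rows whose q.rid appears in r.
Result: 1 row(s).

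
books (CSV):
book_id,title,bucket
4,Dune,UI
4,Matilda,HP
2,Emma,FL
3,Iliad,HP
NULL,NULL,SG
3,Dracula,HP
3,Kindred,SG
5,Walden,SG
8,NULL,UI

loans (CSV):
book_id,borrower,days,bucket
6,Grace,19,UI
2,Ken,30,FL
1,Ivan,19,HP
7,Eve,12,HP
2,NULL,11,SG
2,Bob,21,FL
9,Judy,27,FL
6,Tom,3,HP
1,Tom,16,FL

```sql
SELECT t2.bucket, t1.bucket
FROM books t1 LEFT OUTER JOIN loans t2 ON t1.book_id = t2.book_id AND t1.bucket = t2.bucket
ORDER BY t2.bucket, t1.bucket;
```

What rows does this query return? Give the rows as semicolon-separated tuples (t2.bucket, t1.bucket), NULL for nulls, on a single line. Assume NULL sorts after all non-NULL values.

(FL, FL); (FL, FL); (NULL, HP); (NULL, HP); (NULL, HP); (NULL, SG); (NULL, SG); (NULL, SG); (NULL, UI); (NULL, UI)

LEFT JOIN keeps every row from `books`; unmatched rows get NULL for `loans`'s columns.
Matching on t1.book_id = t2.book_id AND t1.bucket = t2.bucket. A NULL in a compared column never satisfies the condition.
- t1 row (book_id=4, bucket=UI): no match → kept, t2 columns NULL.
- t1 row (book_id=4, bucket=HP): no match → kept, t2 columns NULL.
- t1 row (book_id=2, bucket=FL): matches 2 t2 row(s) → 2 output row(s).
- t1 row (book_id=3, bucket=HP): no match → kept, t2 columns NULL.
- t1 row (book_id=NULL, bucket=SG): no match → kept, t2 columns NULL.
- t1 row (book_id=3, bucket=HP): no match → kept, t2 columns NULL.
- t1 row (book_id=3, bucket=SG): no match → kept, t2 columns NULL.
- t1 row (book_id=5, bucket=SG): no match → kept, t2 columns NULL.
- t1 row (book_id=8, bucket=UI): no match → kept, t2 columns NULL.
After projecting and ordering:
t2.bucket | t1.bucket
FL | FL
FL | FL
NULL | HP
NULL | HP
NULL | HP
NULL | SG
NULL | SG
NULL | SG
NULL | UI
NULL | UI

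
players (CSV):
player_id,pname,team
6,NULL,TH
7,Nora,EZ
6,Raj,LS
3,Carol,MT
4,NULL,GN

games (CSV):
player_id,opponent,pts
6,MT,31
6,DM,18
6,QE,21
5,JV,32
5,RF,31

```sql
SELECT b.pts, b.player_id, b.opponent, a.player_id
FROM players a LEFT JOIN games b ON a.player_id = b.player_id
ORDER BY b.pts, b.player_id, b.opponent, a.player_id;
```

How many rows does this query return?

9

LEFT JOIN keeps every row from `players`; unmatched rows get NULL for `games`'s columns.
Matching on a.player_id = b.player_id.
- player_id=6: 3 matching b row(s), so 3 row(s) emitted.
- player_id=7: no b row matches, row kept with b columns NULL.
- player_id=6: 3 matching b row(s), so 3 row(s) emitted.
- player_id=3: no b row matches, row kept with b columns NULL.
- player_id=4: no b row matches, row kept with b columns NULL.
Total: 6 matched + 3 padded = 9 rows.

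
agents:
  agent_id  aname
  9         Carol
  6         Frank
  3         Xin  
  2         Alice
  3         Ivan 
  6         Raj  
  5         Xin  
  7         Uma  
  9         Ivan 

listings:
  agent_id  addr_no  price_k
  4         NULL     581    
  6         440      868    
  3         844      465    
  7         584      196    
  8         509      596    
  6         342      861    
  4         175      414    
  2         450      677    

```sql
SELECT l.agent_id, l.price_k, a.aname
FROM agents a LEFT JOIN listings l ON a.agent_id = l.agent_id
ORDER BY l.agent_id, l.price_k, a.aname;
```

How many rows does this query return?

11

LEFT JOIN keeps every row from `agents`; unmatched rows get NULL for `listings`'s columns.
Matching on a.agent_id = l.agent_id.
- a (agent_id=9) has no partner → padded with NULL.
- a (agent_id=6) pairs with 2 row(s) of l.
- a (agent_id=3) pairs with 1 row(s) of l.
- a (agent_id=2) pairs with 1 row(s) of l.
- a (agent_id=3) pairs with 1 row(s) of l.
- a (agent_id=6) pairs with 2 row(s) of l.
- a (agent_id=5) has no partner → padded with NULL.
- a (agent_id=7) pairs with 1 row(s) of l.
- a (agent_id=9) has no partner → padded with NULL.
Total: 8 matched + 3 padded = 11 rows.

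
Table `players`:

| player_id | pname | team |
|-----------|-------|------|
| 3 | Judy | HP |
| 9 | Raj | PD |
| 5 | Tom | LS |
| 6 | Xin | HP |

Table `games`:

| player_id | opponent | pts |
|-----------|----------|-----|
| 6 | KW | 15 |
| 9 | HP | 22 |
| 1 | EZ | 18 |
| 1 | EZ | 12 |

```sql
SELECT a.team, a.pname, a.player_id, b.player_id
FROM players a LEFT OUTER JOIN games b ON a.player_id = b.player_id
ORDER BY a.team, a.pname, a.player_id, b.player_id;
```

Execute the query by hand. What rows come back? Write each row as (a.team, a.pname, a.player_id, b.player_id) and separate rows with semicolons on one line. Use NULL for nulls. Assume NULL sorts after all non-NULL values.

(HP, Judy, 3, NULL); (HP, Xin, 6, 6); (LS, Tom, 5, NULL); (PD, Raj, 9, 9)

LEFT JOIN keeps every row from `players`; unmatched rows get NULL for `games`'s columns.
Matching on a.player_id = b.player_id.
Matched pairs: 2; unmatched a rows kept: 2.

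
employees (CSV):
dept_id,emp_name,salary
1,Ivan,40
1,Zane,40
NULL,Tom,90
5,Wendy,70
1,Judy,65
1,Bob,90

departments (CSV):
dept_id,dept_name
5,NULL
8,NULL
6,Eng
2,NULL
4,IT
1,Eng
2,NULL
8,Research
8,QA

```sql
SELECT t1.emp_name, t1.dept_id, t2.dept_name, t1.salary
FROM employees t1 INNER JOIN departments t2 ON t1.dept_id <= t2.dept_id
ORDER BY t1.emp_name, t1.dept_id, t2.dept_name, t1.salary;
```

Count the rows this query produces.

INNER JOIN keeps only pairs where the ON condition holds.
Matching on t1.dept_id <= t2.dept_id. A NULL in a compared column never satisfies the condition.
- t1 row (dept_id=1): matches 9 t2 row(s) → 9 output row(s).
- t1 row (dept_id=1): matches 9 t2 row(s) → 9 output row(s).
- t1 row (dept_id=NULL): no match → dropped.
- t1 row (dept_id=5): matches 5 t2 row(s) → 5 output row(s).
- t1 row (dept_id=1): matches 9 t2 row(s) → 9 output row(s).
- t1 row (dept_id=1): matches 9 t2 row(s) → 9 output row(s).
Total: 41 rows.

41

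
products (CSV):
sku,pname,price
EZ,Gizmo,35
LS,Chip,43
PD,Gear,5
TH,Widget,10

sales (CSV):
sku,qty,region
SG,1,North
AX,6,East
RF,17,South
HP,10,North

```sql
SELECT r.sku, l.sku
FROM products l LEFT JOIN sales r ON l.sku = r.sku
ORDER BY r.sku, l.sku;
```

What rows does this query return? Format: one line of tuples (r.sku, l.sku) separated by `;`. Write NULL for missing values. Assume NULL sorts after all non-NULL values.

(NULL, EZ); (NULL, LS); (NULL, PD); (NULL, TH)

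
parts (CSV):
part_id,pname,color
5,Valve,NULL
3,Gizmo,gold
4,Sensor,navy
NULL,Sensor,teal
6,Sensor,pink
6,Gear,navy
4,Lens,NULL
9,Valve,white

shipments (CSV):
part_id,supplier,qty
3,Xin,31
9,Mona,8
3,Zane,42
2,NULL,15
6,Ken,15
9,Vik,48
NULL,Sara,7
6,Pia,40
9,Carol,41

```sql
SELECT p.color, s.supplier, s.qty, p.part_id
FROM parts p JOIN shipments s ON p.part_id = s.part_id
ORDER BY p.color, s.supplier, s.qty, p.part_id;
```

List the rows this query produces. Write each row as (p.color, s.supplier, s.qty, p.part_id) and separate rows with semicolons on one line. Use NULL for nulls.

INNER JOIN keeps only pairs where the ON condition holds.
Matching on p.part_id = s.part_id. A NULL in a compared column never satisfies the condition.
Matched pairs: 9.

(gold, Xin, 31, 3); (gold, Zane, 42, 3); (navy, Ken, 15, 6); (navy, Pia, 40, 6); (pink, Ken, 15, 6); (pink, Pia, 40, 6); (white, Carol, 41, 9); (white, Mona, 8, 9); (white, Vik, 48, 9)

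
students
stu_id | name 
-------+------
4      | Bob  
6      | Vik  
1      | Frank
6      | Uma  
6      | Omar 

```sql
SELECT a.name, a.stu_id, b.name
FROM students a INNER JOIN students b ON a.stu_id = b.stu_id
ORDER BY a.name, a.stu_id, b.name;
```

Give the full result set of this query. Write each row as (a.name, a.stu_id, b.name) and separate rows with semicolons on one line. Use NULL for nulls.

(Bob, 4, Bob); (Frank, 1, Frank); (Omar, 6, Omar); (Omar, 6, Uma); (Omar, 6, Vik); (Uma, 6, Omar); (Uma, 6, Uma); (Uma, 6, Vik); (Vik, 6, Omar); (Vik, 6, Uma); (Vik, 6, Vik)

INNER JOIN keeps only pairs where the ON condition holds.
Matching on a.stu_id = b.stu_id.
- a row (stu_id=4): matches 1 b row(s) → 1 output row(s).
- a row (stu_id=6): matches 3 b row(s) → 3 output row(s).
- a row (stu_id=1): matches 1 b row(s) → 1 output row(s).
- a row (stu_id=6): matches 3 b row(s) → 3 output row(s).
- a row (stu_id=6): matches 3 b row(s) → 3 output row(s).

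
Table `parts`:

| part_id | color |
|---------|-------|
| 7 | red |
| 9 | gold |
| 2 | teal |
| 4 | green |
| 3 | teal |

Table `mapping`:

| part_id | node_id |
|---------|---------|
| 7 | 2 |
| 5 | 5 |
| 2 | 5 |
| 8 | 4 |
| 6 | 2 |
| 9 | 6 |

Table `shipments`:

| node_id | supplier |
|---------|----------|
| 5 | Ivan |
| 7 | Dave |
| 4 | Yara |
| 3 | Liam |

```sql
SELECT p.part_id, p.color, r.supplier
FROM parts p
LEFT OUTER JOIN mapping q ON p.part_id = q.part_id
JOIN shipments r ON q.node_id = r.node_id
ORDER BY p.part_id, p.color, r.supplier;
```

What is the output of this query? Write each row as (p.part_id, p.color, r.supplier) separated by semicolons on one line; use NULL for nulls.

Step 1 — p LEFT JOIN q on part_id → 5 row(s).
Then INNER JOIN `shipments r` on node_id: keep only rows whose q.node_id appears in r.

(2, teal, Ivan)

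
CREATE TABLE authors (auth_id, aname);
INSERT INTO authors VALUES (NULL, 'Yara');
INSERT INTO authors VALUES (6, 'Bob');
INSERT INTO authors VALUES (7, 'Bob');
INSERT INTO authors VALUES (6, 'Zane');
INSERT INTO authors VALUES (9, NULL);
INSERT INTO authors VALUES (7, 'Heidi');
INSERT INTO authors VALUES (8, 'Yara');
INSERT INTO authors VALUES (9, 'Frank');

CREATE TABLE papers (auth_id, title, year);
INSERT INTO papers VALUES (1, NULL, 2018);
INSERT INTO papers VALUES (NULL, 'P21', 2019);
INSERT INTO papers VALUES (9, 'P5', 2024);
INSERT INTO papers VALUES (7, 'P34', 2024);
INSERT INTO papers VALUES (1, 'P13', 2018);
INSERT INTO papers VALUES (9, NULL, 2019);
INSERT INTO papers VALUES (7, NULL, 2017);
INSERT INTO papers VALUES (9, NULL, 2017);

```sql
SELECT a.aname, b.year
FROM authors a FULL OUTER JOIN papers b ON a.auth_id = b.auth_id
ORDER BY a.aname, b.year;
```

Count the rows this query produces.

FULL OUTER JOIN keeps every row from both sides; unmatched rows get NULL for the other side's columns.
Matching on a.auth_id = b.auth_id. A NULL in a compared column never satisfies the condition.
- a (auth_id=NULL) has no partner → padded with NULL.
- a (auth_id=6) has no partner → padded with NULL.
- a (auth_id=7) pairs with 2 row(s) of b.
- a (auth_id=6) has no partner → padded with NULL.
- a (auth_id=9) pairs with 3 row(s) of b.
- a (auth_id=7) pairs with 2 row(s) of b.
- a (auth_id=8) has no partner → padded with NULL.
- a (auth_id=9) pairs with 3 row(s) of b.
- plus 3 unmatched b row(s), each kept with NULL a columns.
Total: 10 matched + 7 padded = 17 rows.

17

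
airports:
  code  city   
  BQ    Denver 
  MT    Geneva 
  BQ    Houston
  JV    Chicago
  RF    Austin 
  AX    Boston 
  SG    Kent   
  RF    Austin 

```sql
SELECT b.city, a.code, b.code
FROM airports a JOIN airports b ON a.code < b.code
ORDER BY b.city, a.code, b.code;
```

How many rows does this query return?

INNER JOIN keeps only pairs where the ON condition holds.
Matching on a.code < b.code.
- a (code=BQ) pairs with 5 row(s) of b.
- a (code=MT) pairs with 3 row(s) of b.
- a (code=BQ) pairs with 5 row(s) of b.
- a (code=JV) pairs with 4 row(s) of b.
- a (code=RF) pairs with 1 row(s) of b.
- a (code=AX) pairs with 7 row(s) of b.
- a (code=SG) has no partner → excluded.
- a (code=RF) pairs with 1 row(s) of b.
Total: 26 rows.

26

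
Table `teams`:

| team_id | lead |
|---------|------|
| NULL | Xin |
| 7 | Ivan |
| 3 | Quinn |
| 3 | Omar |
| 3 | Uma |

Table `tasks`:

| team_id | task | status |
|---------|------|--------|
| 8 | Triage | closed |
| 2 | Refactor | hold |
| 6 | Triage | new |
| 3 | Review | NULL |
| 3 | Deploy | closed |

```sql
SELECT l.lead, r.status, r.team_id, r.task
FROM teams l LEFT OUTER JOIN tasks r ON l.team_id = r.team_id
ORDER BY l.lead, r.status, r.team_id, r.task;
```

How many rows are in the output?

LEFT JOIN keeps every row from `teams`; unmatched rows get NULL for `tasks`'s columns.
Matching on l.team_id = r.team_id. A NULL in a compared column never satisfies the condition.
- l (team_id=NULL) has no partner → padded with NULL.
- l (team_id=7) has no partner → padded with NULL.
- l (team_id=3) pairs with 2 row(s) of r.
- l (team_id=3) pairs with 2 row(s) of r.
- l (team_id=3) pairs with 2 row(s) of r.
Total: 6 matched + 2 padded = 8 rows.

8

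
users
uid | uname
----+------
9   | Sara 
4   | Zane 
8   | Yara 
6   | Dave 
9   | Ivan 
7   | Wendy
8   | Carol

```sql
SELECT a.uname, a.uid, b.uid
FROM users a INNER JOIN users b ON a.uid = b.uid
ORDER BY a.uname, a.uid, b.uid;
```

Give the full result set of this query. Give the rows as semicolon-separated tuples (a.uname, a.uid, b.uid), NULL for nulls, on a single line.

(Carol, 8, 8); (Carol, 8, 8); (Dave, 6, 6); (Ivan, 9, 9); (Ivan, 9, 9); (Sara, 9, 9); (Sara, 9, 9); (Wendy, 7, 7); (Yara, 8, 8); (Yara, 8, 8); (Zane, 4, 4)

INNER JOIN keeps only pairs where the ON condition holds.
Matching on a.uid = b.uid.
- a row (uid=9): matches 2 b row(s) → 2 output row(s).
- a row (uid=4): matches 1 b row(s) → 1 output row(s).
- a row (uid=8): matches 2 b row(s) → 2 output row(s).
- a row (uid=6): matches 1 b row(s) → 1 output row(s).
- a row (uid=9): matches 2 b row(s) → 2 output row(s).
- a row (uid=7): matches 1 b row(s) → 1 output row(s).
- a row (uid=8): matches 2 b row(s) → 2 output row(s).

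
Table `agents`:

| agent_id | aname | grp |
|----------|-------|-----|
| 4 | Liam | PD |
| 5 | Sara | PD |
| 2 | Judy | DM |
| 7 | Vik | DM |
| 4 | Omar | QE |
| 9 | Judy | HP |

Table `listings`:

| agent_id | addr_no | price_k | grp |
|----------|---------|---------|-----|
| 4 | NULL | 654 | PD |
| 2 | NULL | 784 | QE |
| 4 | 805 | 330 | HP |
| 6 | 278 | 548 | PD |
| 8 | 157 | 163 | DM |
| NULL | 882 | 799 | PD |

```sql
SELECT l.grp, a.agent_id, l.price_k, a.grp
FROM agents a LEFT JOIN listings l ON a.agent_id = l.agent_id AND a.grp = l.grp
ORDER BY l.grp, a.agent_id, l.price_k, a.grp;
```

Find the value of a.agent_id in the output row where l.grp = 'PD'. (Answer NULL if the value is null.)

LEFT JOIN keeps every row from `agents`; unmatched rows get NULL for `listings`'s columns.
Matching on a.agent_id = l.agent_id AND a.grp = l.grp. A NULL in a compared column never satisfies the condition.
Matched pairs: 1; unmatched a rows kept: 5.

4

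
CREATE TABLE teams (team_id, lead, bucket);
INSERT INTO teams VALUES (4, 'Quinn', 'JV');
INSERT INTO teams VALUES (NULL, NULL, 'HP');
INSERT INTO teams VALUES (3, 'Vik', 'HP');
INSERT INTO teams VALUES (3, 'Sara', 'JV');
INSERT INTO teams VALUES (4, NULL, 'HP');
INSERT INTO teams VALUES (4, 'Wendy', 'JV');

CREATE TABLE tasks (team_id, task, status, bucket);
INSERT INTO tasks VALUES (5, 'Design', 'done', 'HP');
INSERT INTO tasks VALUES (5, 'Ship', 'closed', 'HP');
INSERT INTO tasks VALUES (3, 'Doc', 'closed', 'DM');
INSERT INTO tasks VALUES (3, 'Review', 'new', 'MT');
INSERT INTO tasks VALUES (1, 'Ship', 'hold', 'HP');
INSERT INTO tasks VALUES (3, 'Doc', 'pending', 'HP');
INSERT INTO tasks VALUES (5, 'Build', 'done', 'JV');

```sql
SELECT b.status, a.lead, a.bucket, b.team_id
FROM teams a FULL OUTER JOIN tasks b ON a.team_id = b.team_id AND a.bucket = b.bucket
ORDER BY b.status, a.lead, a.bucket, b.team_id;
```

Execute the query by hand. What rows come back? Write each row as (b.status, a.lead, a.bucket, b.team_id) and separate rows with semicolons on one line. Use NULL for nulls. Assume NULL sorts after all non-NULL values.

FULL OUTER JOIN keeps every row from both sides; unmatched rows get NULL for the other side's columns.
Matching on a.team_id = b.team_id AND a.bucket = b.bucket. A NULL in a compared column never satisfies the condition.
- a row (team_id=4, bucket=JV): no match → kept, b columns NULL.
- a row (team_id=NULL, bucket=HP): no match → kept, b columns NULL.
- a row (team_id=3, bucket=HP): matches 1 b row(s) → 1 output row(s).
- a row (team_id=3, bucket=JV): no match → kept, b columns NULL.
- a row (team_id=4, bucket=HP): no match → kept, b columns NULL.
- a row (team_id=4, bucket=JV): no match → kept, b columns NULL.
- 6 row(s) from b found no a partner → padded with NULL.

(closed, NULL, NULL, 3); (closed, NULL, NULL, 5); (done, NULL, NULL, 5); (done, NULL, NULL, 5); (hold, NULL, NULL, 1); (new, NULL, NULL, 3); (pending, Vik, HP, 3); (NULL, Quinn, JV, NULL); (NULL, Sara, JV, NULL); (NULL, Wendy, JV, NULL); (NULL, NULL, HP, NULL); (NULL, NULL, HP, NULL)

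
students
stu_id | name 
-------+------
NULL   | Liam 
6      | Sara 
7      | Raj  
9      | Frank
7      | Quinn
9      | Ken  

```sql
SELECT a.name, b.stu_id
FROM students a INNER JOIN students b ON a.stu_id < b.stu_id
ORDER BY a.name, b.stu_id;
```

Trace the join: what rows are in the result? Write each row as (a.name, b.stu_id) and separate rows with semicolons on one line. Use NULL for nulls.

INNER JOIN keeps only pairs where the ON condition holds.
Matching on a.stu_id < b.stu_id. A NULL in a compared column never satisfies the condition.
- stu_id=NULL: no matching b row, dropped.
- stu_id=6: 4 matching b row(s), so 4 row(s) emitted.
- stu_id=7: 2 matching b row(s), so 2 row(s) emitted.
- stu_id=9: no matching b row, dropped.
- stu_id=7: 2 matching b row(s), so 2 row(s) emitted.
- stu_id=9: no matching b row, dropped.
After projecting and ordering:
a.name | b.stu_id
Quinn | 9
Quinn | 9
Raj | 9
Raj | 9
Sara | 7
Sara | 7
Sara | 9
Sara | 9

(Quinn, 9); (Quinn, 9); (Raj, 9); (Raj, 9); (Sara, 7); (Sara, 7); (Sara, 9); (Sara, 9)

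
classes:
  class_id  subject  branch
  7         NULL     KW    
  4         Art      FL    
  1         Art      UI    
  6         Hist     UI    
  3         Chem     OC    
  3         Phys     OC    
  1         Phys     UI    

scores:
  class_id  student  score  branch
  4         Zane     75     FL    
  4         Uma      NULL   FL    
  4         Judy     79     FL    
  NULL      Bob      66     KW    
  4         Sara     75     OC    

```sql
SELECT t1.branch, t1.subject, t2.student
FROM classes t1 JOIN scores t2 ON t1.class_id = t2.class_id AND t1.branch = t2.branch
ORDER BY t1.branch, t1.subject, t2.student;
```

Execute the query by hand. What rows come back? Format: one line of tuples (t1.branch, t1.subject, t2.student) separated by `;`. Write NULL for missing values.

INNER JOIN keeps only pairs where the ON condition holds.
Matching on t1.class_id = t2.class_id AND t1.branch = t2.branch. A NULL in a compared column never satisfies the condition.
- t1[0] class_id=7, branch=KW → no match; dropped.
- t1[1] class_id=4, branch=FL → 3 match(es) in t2 → 3 row(s).
- t1[2] class_id=1, branch=UI → no match; dropped.
- t1[3] class_id=6, branch=UI → no match; dropped.
- t1[4] class_id=3, branch=OC → no match; dropped.
- t1[5] class_id=3, branch=OC → no match; dropped.
- t1[6] class_id=1, branch=UI → no match; dropped.
After projecting and ordering:
t1.branch | t1.subject | t2.student
FL | Art | Judy
FL | Art | Uma
FL | Art | Zane

(FL, Art, Judy); (FL, Art, Uma); (FL, Art, Zane)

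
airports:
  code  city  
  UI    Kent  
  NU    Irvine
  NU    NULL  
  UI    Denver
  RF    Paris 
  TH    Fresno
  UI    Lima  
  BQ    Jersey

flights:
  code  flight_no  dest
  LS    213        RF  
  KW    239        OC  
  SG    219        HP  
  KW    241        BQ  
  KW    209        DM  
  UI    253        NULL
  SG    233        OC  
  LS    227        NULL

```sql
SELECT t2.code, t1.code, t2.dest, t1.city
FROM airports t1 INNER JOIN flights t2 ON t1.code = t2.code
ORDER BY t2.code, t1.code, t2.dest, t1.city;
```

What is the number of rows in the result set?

3

INNER JOIN keeps only pairs where the ON condition holds.
Matching on t1.code = t2.code.
Matched pairs: 3.
Total: 3 rows.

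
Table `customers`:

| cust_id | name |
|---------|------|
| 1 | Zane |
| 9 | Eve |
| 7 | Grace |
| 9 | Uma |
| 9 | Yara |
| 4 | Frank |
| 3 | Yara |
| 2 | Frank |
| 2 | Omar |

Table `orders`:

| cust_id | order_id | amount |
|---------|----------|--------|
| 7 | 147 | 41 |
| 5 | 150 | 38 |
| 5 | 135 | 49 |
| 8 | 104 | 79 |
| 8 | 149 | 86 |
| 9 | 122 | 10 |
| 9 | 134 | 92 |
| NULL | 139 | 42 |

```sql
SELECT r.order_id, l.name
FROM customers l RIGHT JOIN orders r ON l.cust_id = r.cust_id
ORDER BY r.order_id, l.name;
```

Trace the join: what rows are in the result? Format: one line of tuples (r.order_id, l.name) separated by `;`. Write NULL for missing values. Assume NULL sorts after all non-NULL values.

RIGHT JOIN keeps every row from `orders`; unmatched rows get NULL for `customers`'s columns.
Matching on l.cust_id = r.cust_id. A NULL in a compared column never satisfies the condition.
- l[0] cust_id=1 → no match.
- l[1] cust_id=9 → 2 match(es) in r → 2 row(s).
- l[2] cust_id=7 → 1 match(es) in r → 1 row(s).
- l[3] cust_id=9 → 2 match(es) in r → 2 row(s).
- l[4] cust_id=9 → 2 match(es) in r → 2 row(s).
- l[5] cust_id=4 → no match.
- l[6] cust_id=3 → no match.
- l[7] cust_id=2 → no match.
- l[8] cust_id=2 → no match.
- 5 row(s) from r found no l partner → padded with NULL.

(104, NULL); (122, Eve); (122, Uma); (122, Yara); (134, Eve); (134, Uma); (134, Yara); (135, NULL); (139, NULL); (147, Grace); (149, NULL); (150, NULL)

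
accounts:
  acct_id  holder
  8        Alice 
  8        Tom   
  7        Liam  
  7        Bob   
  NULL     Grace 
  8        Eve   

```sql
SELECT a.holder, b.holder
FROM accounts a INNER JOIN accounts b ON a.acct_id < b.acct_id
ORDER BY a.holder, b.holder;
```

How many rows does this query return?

INNER JOIN keeps only pairs where the ON condition holds.
Matching on a.acct_id < b.acct_id. A NULL in a compared column never satisfies the condition.
- a row (acct_id=8): no match → dropped.
- a row (acct_id=8): no match → dropped.
- a row (acct_id=7): matches 3 b row(s) → 3 output row(s).
- a row (acct_id=7): matches 3 b row(s) → 3 output row(s).
- a row (acct_id=NULL): no match → dropped.
- a row (acct_id=8): no match → dropped.
Total: 6 rows.

6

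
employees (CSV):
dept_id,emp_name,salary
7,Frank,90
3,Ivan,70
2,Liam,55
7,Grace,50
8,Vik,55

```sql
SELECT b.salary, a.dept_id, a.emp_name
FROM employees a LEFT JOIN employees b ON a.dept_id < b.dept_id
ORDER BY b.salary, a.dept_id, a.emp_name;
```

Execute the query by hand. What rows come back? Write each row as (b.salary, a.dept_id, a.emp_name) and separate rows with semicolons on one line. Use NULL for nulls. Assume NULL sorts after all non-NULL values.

(50, 2, Liam); (50, 3, Ivan); (55, 2, Liam); (55, 3, Ivan); (55, 7, Frank); (55, 7, Grace); (70, 2, Liam); (90, 2, Liam); (90, 3, Ivan); (NULL, 8, Vik)

LEFT JOIN keeps every row from `employees a`; unmatched rows get NULL for `employees b`'s columns.
Matching on a.dept_id < b.dept_id.
- dept_id=7: 1 matching b row(s), so 1 row(s) emitted.
- dept_id=3: 3 matching b row(s), so 3 row(s) emitted.
- dept_id=2: 4 matching b row(s), so 4 row(s) emitted.
- dept_id=7: 1 matching b row(s), so 1 row(s) emitted.
- dept_id=8: no b row matches, row kept with b columns NULL.
After projecting and ordering:
b.salary | a.dept_id | a.emp_name
50 | 2 | Liam
50 | 3 | Ivan
55 | 2 | Liam
55 | 3 | Ivan
55 | 7 | Frank
55 | 7 | Grace
70 | 2 | Liam
90 | 2 | Liam
90 | 3 | Ivan
NULL | 8 | Vik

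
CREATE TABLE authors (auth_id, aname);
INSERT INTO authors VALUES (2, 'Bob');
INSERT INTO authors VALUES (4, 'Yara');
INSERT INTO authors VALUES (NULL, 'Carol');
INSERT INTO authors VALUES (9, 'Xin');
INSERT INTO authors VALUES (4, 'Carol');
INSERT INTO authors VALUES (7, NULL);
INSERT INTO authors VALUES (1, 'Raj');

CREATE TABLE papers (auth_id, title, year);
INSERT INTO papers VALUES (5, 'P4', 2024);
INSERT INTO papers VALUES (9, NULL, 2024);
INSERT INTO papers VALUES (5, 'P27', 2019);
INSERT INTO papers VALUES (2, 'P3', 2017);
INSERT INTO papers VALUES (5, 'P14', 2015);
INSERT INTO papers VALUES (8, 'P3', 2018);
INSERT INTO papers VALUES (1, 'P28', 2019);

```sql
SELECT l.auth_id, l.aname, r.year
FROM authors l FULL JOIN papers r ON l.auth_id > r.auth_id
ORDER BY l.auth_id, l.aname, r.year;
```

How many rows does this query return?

FULL OUTER JOIN keeps every row from both sides; unmatched rows get NULL for the other side's columns.
Matching on l.auth_id > r.auth_id. A NULL in a compared column never satisfies the condition.
- auth_id=2: 1 matching r row(s), so 1 row(s) emitted.
- auth_id=4: 2 matching r row(s), so 2 row(s) emitted.
- auth_id=NULL: no r row matches, row kept with r columns NULL.
- auth_id=9: 6 matching r row(s), so 6 row(s) emitted.
- auth_id=4: 2 matching r row(s), so 2 row(s) emitted.
- auth_id=7: 5 matching r row(s), so 5 row(s) emitted.
- auth_id=1: no r row matches, row kept with r columns NULL.
- 1 r row(s) had no l match → kept, l columns NULL.
Total: 16 matched + 3 padded = 19 rows.

19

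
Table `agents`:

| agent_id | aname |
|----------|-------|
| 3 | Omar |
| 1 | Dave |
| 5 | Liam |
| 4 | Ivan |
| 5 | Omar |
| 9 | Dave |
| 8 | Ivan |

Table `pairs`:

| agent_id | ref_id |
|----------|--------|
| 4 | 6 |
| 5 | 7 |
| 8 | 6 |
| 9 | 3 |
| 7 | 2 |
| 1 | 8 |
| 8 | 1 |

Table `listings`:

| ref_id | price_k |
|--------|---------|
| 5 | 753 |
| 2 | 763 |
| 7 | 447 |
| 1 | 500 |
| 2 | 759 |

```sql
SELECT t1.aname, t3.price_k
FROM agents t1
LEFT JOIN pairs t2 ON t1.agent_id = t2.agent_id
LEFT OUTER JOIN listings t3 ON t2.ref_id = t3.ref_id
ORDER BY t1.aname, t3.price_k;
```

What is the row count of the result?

8

Evaluate left to right. First `agents t1 LEFT JOIN pairs t2` on agent_id: 8 row(s).
Then LEFT JOIN `listings t3` on ref_id: each of those 8 rows is kept; rows whose t2.ref_id has no match in t3 get NULL for t3's columns.
Result: 8 row(s).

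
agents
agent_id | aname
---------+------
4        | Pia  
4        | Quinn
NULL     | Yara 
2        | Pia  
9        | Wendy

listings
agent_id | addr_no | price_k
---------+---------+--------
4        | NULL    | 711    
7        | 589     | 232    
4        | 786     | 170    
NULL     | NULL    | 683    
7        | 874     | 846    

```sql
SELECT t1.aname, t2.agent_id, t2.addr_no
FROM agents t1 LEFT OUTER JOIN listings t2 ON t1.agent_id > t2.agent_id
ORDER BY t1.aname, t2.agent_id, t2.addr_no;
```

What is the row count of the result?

8

LEFT JOIN keeps every row from `agents`; unmatched rows get NULL for `listings`'s columns.
Matching on t1.agent_id > t2.agent_id. A NULL in a compared column never satisfies the condition.
- t1[0] agent_id=4 → no match; kept with NULLs on the t2 side.
- t1[1] agent_id=4 → no match; kept with NULLs on the t2 side.
- t1[2] agent_id=NULL → no match; kept with NULLs on the t2 side.
- t1[3] agent_id=2 → no match; kept with NULLs on the t2 side.
- t1[4] agent_id=9 → 4 match(es) in t2 → 4 row(s).
Total: 4 matched + 4 padded = 8 rows.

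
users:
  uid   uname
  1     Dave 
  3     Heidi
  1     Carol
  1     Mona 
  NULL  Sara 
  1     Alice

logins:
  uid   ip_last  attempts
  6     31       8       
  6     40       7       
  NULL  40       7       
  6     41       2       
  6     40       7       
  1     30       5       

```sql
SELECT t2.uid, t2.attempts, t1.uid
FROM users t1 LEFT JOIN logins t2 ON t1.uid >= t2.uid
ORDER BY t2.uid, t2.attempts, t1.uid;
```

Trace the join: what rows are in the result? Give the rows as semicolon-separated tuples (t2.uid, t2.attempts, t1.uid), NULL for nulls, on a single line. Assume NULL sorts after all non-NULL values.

LEFT JOIN keeps every row from `users`; unmatched rows get NULL for `logins`'s columns.
Matching on t1.uid >= t2.uid. A NULL in a compared column never satisfies the condition.
Matched pairs: 5; unmatched t1 rows kept: 1.

(1, 5, 1); (1, 5, 1); (1, 5, 1); (1, 5, 1); (1, 5, 3); (NULL, NULL, NULL)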